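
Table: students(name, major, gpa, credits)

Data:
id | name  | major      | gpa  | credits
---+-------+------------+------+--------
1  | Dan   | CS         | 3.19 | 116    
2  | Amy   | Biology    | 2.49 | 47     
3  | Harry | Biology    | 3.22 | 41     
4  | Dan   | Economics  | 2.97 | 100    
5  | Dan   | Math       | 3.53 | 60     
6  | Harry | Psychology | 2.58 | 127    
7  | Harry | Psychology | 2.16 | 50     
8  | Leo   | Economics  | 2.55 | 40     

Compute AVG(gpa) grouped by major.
SELECT major, AVG(gpa) as result
FROM students
GROUP BY major

Result:
  Biology: 2.86
  CS: 3.19
  Economics: 2.76
  Math: 3.53
  Psychology: 2.37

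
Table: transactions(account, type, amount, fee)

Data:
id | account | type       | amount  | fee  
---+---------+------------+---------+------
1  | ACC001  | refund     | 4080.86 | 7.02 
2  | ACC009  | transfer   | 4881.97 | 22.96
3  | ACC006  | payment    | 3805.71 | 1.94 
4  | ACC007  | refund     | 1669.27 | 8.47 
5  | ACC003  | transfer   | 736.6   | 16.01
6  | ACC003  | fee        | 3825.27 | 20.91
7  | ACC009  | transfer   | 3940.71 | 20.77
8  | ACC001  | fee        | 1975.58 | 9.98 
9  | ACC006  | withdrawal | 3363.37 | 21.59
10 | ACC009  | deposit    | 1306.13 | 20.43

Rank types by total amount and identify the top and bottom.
SELECT type, SUM(amount)
FROM transactions
GROUP BY type
ORDER BY SUM(amount)

All groups:
  deposit: 1306.13
  withdrawal: 3363.37
  payment: 3805.71
  refund: 5750.13
  fee: 5800.85
  transfer: 9559.28

Highest: transfer (9559.28)
Lowest: deposit (1306.13)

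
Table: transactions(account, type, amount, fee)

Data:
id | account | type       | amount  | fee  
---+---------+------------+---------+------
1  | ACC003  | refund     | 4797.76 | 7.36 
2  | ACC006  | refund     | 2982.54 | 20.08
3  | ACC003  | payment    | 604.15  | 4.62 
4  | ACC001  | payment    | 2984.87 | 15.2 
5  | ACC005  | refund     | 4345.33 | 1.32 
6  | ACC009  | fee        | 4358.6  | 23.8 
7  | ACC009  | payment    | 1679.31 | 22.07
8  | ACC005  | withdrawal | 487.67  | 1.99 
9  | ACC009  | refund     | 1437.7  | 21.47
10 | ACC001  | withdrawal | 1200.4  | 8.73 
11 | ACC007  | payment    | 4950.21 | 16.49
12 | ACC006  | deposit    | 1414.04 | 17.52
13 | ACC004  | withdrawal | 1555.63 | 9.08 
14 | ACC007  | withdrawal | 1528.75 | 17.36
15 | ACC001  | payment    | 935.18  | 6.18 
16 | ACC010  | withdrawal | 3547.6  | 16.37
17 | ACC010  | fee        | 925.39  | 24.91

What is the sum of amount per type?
SELECT type, SUM(amount) as result
FROM transactions
GROUP BY type

Result:
  deposit: 1414.04
  fee: 5283.99
  payment: 11153.72
  refund: 13563.33
  withdrawal: 8320.05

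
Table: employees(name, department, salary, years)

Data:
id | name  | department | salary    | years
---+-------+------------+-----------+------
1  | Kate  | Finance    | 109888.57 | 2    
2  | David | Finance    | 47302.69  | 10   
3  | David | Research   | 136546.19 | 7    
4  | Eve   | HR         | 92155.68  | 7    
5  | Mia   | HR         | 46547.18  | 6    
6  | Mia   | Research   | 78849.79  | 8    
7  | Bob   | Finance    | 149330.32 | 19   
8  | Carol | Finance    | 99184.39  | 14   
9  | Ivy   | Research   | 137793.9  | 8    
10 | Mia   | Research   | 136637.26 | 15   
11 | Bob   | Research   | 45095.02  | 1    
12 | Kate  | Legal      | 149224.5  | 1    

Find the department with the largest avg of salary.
SELECT department, AVG(salary) as val
FROM employees
GROUP BY department
ORDER BY val DESC
LIMIT 1

Result: Legal with avg(salary) = 149224.50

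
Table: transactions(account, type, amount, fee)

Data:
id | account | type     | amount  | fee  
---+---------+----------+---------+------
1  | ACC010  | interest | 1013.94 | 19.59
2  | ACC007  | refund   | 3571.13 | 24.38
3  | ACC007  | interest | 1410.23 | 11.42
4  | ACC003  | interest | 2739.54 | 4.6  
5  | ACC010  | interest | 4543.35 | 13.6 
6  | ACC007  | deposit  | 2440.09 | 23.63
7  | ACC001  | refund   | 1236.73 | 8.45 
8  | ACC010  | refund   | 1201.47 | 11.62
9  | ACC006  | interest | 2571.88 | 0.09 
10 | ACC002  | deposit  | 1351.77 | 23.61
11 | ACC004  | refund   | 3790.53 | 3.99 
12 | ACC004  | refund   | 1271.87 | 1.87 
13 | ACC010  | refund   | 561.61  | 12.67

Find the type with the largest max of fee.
SELECT type, MAX(fee) as val
FROM transactions
GROUP BY type
ORDER BY val DESC
LIMIT 1

Result: refund with max(fee) = 24.38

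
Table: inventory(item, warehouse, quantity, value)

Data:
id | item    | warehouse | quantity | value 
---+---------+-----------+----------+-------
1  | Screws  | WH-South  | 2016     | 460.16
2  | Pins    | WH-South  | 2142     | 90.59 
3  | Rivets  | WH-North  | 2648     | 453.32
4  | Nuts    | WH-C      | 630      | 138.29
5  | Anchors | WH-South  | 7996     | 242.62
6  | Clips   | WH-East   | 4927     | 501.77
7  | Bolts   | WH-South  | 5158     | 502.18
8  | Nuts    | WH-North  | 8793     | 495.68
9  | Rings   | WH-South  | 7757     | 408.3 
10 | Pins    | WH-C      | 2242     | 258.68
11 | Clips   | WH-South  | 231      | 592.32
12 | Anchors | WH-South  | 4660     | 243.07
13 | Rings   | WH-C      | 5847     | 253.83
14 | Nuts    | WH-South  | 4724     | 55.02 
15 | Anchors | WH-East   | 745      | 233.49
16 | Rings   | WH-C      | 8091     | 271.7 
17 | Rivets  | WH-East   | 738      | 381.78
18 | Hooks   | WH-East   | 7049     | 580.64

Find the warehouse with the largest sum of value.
SELECT warehouse, SUM(value) as val
FROM inventory
GROUP BY warehouse
ORDER BY val DESC
LIMIT 1

Result: WH-South with sum(value) = 2594.26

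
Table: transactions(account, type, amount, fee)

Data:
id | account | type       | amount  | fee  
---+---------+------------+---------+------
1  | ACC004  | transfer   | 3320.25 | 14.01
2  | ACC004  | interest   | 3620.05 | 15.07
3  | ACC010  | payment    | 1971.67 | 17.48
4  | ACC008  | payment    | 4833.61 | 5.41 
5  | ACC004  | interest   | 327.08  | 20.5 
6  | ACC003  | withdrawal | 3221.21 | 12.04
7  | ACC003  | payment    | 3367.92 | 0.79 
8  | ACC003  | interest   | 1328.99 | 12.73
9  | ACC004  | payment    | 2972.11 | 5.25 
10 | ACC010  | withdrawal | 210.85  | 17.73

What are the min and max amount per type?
SELECT type, MIN(amount), MAX(amount)
FROM transactions
GROUP BY type

Result:
  interest: min=327.08, max=3620.05
  payment: min=1971.67, max=4833.61
  transfer: min=3320.25, max=3320.25
  withdrawal: min=210.85, max=3221.21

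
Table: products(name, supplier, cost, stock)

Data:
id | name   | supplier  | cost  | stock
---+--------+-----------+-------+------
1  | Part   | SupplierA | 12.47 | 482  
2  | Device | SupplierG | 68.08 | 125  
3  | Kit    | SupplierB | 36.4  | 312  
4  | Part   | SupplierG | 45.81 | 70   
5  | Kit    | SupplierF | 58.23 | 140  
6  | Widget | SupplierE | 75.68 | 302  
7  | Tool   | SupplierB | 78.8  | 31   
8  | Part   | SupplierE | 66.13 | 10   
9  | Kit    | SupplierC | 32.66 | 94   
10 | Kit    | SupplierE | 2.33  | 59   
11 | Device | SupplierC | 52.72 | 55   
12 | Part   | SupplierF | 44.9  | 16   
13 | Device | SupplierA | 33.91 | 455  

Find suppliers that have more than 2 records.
SELECT supplier, COUNT(*) as cnt
FROM products
GROUP BY supplier
HAVING COUNT(*) > 2

Result:
  SupplierE: 3

Note: HAVING filters groups after aggregation, WHERE filters rows before.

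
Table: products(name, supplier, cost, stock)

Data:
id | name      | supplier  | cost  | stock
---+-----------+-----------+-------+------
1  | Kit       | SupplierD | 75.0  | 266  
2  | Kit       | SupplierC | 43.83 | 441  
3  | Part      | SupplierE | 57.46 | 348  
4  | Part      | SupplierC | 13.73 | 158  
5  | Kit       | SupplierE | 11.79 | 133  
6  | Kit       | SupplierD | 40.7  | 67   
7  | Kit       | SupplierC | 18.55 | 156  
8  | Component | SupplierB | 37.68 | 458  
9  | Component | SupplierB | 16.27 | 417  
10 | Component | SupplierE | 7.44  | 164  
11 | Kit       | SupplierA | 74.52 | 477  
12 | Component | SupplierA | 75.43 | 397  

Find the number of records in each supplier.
SELECT supplier, COUNT(*) as count
FROM products
GROUP BY supplier

Result:
  SupplierA: 2
  SupplierB: 2
  SupplierC: 3
  SupplierD: 2
  SupplierE: 3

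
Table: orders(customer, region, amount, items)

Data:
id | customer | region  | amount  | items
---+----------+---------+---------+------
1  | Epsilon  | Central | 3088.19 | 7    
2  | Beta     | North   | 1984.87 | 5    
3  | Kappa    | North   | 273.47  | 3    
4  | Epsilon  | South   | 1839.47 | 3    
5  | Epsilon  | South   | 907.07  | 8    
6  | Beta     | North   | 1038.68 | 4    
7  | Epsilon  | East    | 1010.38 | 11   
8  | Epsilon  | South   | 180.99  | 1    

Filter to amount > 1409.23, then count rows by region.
SELECT region, COUNT(*)
FROM orders
WHERE amount > 1409.23
GROUP BY region

Note: WHERE filters rows before grouping.

Result:
  Central: 1
  North: 1
  South: 1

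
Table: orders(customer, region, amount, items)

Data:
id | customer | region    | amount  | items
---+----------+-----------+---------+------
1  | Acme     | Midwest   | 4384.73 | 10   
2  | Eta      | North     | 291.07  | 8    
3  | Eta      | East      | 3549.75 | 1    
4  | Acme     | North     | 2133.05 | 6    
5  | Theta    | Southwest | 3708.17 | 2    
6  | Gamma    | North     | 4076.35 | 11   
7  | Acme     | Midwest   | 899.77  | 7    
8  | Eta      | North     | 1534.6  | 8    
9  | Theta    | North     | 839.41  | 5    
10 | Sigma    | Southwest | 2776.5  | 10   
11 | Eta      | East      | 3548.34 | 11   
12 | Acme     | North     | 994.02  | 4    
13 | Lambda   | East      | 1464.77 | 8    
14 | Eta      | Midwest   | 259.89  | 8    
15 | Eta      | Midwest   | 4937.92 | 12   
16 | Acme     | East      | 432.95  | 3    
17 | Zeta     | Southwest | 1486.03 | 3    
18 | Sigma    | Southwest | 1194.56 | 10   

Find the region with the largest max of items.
SELECT region, MAX(items) as val
FROM orders
GROUP BY region
ORDER BY val DESC
LIMIT 1

Result: Midwest with max(items) = 12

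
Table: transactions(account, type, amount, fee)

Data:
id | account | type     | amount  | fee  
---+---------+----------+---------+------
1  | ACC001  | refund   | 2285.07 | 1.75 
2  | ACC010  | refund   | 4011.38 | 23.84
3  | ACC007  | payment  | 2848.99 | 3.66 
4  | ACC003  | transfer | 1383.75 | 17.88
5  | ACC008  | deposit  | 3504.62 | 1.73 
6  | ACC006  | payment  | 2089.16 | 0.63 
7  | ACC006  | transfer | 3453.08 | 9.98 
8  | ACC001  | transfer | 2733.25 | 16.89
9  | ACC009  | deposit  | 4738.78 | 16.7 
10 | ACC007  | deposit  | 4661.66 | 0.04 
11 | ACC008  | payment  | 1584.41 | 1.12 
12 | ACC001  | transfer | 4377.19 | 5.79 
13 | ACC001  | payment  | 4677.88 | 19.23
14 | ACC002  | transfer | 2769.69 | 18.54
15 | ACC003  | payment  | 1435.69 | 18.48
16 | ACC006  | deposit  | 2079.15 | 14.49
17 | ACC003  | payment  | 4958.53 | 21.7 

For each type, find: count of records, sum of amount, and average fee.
SELECT type,
       COUNT(*) as cnt,
       SUM(amount) as total_amount,
       AVG(fee) as avg_fee
FROM transactions
GROUP BY type

Result:
  deposit: 4 records, 14984.21 total amount, 8.24 avg fee
  payment: 6 records, 17594.66 total amount, 10.80 avg fee
  refund: 2 records, 6296.45 total amount, 12.80 avg fee
  transfer: 5 records, 14716.96 total amount, 13.82 avg fee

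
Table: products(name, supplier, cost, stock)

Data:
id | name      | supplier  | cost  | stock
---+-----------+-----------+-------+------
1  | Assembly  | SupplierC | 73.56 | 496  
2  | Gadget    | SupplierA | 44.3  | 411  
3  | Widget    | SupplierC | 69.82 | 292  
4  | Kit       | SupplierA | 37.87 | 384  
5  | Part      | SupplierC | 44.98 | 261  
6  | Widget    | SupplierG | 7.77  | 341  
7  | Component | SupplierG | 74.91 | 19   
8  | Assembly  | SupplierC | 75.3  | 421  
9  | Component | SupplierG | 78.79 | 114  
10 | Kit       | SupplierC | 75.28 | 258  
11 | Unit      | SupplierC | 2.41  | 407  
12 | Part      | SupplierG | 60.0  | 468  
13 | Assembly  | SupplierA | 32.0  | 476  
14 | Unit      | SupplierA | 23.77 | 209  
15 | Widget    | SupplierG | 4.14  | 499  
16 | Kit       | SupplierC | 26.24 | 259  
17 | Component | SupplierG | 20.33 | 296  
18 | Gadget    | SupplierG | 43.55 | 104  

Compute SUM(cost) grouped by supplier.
SELECT supplier, SUM(cost) as result
FROM products
GROUP BY supplier

Result:
  SupplierA: 137.94
  SupplierC: 367.59
  SupplierG: 289.49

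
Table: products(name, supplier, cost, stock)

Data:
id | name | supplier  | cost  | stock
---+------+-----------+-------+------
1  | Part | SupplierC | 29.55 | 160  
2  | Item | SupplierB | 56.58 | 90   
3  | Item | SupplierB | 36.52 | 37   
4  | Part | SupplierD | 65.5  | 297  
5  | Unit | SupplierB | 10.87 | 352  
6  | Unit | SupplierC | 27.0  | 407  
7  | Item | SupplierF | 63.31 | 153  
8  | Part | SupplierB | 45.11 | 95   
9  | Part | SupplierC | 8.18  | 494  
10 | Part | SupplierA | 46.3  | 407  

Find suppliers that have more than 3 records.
SELECT supplier, COUNT(*) as cnt
FROM products
GROUP BY supplier
HAVING COUNT(*) > 3

Result:
  SupplierB: 4

Note: HAVING filters groups after aggregation, WHERE filters rows before.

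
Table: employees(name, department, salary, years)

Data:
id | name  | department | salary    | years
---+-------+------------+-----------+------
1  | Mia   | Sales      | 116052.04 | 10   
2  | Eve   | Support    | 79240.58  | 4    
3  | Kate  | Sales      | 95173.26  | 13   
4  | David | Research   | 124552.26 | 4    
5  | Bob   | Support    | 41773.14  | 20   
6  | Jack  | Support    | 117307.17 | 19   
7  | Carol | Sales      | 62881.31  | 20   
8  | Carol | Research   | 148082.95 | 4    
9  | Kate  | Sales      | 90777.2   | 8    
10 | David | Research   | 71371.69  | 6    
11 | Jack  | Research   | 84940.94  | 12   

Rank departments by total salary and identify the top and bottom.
SELECT department, SUM(salary)
FROM employees
GROUP BY department
ORDER BY SUM(salary)

All groups:
  Support: 238320.89
  Sales: 364883.81
  Research: 428947.84

Highest: Research (428947.84)
Lowest: Support (238320.89)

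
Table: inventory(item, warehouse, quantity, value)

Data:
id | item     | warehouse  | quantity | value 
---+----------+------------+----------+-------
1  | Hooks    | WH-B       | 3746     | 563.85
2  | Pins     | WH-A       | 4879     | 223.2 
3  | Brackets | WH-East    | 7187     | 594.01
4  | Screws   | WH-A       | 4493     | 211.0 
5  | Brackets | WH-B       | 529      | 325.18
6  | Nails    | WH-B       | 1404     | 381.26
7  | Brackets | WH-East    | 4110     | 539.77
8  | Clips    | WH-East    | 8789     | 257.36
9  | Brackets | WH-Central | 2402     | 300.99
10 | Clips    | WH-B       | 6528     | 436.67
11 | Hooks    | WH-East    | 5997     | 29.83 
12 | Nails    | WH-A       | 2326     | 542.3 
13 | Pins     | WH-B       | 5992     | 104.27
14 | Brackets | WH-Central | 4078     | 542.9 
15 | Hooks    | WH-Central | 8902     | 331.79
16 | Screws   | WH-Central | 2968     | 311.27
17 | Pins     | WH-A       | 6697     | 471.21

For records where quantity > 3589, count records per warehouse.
SELECT warehouse, COUNT(*)
FROM inventory
WHERE quantity > 3589
GROUP BY warehouse

Note: WHERE filters rows before grouping.

Result:
  WH-A: 3
  WH-B: 3
  WH-Central: 2
  WH-East: 4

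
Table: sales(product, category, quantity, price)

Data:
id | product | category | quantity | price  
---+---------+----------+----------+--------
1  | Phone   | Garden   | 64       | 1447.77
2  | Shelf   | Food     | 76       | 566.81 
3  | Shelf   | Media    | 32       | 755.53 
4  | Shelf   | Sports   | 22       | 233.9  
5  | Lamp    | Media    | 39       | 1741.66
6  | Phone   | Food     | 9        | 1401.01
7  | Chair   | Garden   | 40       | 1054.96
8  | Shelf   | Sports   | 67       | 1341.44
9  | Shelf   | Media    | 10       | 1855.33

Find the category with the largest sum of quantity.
SELECT category, SUM(quantity) as val
FROM sales
GROUP BY category
ORDER BY val DESC
LIMIT 1

Result: Garden with sum(quantity) = 104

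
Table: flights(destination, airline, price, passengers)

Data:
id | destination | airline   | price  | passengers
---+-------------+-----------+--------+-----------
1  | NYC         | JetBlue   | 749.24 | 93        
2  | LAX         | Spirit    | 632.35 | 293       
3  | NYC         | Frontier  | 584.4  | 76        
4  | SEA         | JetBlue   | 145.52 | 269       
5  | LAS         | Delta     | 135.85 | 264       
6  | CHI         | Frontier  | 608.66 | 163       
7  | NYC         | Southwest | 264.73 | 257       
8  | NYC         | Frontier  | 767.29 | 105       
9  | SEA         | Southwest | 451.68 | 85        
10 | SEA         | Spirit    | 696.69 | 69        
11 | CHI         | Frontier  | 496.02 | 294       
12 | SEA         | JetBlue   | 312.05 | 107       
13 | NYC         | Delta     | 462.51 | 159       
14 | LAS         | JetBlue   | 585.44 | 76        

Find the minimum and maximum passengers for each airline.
SELECT airline, MIN(passengers), MAX(passengers)
FROM flights
GROUP BY airline

Result:
  Delta: min=159, max=264
  Frontier: min=76, max=294
  JetBlue: min=76, max=269
  Southwest: min=85, max=257
  Spirit: min=69, max=293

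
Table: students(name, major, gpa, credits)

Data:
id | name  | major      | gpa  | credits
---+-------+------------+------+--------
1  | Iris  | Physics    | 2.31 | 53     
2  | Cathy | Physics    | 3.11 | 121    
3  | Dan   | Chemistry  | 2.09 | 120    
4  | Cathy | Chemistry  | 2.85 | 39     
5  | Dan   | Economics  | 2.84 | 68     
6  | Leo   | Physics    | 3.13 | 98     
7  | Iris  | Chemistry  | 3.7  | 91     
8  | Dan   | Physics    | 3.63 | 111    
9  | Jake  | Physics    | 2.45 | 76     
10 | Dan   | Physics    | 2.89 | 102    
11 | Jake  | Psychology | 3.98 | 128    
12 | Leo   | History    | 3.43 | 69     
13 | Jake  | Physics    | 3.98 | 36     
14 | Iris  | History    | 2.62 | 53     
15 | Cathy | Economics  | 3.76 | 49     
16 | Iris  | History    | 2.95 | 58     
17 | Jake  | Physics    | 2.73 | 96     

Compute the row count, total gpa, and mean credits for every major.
SELECT major,
       COUNT(*) as cnt,
       SUM(gpa) as total_gpa,
       AVG(credits) as avg_credits
FROM students
GROUP BY major

Result:
  Chemistry: 3 records, 8.64 total gpa, 83.33 avg credits
  Economics: 2 records, 6.60 total gpa, 58.50 avg credits
  History: 3 records, 9.00 total gpa, 60.00 avg credits
  Physics: 8 records, 24.23 total gpa, 86.63 avg credits
  Psychology: 1 records, 3.98 total gpa, 128.00 avg credits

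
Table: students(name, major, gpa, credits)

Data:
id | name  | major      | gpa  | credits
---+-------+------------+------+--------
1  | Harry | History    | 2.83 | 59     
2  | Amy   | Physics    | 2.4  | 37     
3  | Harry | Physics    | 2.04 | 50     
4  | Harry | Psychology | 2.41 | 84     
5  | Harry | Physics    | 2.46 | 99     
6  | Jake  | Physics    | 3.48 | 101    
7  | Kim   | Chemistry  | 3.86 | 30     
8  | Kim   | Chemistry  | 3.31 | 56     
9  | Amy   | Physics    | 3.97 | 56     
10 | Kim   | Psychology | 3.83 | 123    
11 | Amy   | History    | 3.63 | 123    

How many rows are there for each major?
SELECT major, COUNT(*) as count
FROM students
GROUP BY major

Result:
  Chemistry: 2
  History: 2
  Physics: 5
  Psychology: 2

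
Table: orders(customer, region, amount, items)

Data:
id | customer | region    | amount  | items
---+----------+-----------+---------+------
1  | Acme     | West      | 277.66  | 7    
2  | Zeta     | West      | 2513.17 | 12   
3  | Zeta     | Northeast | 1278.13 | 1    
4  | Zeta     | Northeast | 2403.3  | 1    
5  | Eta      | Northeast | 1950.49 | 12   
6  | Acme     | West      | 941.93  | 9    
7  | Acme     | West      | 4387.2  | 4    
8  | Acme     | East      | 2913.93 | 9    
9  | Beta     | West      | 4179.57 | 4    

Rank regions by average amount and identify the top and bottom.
SELECT region, AVG(amount)
FROM orders
GROUP BY region
ORDER BY AVG(amount)

All groups:
  Northeast: 1877.31
  West: 2459.91
  East: 2913.93

Highest: East (2913.93)
Lowest: Northeast (1877.31)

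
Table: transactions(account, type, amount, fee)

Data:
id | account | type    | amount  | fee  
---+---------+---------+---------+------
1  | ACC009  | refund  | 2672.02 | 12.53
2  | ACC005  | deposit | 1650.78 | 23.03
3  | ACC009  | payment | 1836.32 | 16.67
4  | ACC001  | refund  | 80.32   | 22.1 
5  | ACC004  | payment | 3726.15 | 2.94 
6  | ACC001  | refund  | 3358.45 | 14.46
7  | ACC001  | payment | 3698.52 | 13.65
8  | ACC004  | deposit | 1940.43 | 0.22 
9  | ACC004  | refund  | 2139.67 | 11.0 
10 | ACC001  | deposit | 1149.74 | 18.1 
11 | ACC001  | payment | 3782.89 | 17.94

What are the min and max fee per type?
SELECT type, MIN(fee), MAX(fee)
FROM transactions
GROUP BY type

Result:
  deposit: min=0.22, max=23.03
  payment: min=2.94, max=17.94
  refund: min=11.00, max=22.10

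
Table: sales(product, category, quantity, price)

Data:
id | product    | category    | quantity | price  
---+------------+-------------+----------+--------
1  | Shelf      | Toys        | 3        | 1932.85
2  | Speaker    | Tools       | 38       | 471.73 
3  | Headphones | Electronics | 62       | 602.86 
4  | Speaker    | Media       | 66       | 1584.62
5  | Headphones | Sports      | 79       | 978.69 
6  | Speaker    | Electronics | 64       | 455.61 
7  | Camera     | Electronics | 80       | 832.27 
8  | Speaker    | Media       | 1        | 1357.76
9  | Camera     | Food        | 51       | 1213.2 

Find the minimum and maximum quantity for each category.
SELECT category, MIN(quantity), MAX(quantity)
FROM sales
GROUP BY category

Result:
  Electronics: min=62, max=80
  Food: min=51, max=51
  Media: min=1, max=66
  Sports: min=79, max=79
  Tools: min=38, max=38
  Toys: min=3, max=3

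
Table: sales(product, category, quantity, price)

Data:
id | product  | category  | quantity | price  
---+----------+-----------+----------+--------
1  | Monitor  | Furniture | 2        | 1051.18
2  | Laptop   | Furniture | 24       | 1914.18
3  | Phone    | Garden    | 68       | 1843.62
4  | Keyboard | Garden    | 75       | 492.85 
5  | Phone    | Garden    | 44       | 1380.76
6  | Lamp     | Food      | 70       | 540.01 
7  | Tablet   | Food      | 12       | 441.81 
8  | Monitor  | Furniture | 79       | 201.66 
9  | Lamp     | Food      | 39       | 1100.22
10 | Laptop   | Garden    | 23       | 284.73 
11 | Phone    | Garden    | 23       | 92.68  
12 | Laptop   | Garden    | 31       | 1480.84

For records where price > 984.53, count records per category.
SELECT category, COUNT(*)
FROM sales
WHERE price > 984.53
GROUP BY category

Note: WHERE filters rows before grouping.

Result:
  Food: 1
  Furniture: 2
  Garden: 3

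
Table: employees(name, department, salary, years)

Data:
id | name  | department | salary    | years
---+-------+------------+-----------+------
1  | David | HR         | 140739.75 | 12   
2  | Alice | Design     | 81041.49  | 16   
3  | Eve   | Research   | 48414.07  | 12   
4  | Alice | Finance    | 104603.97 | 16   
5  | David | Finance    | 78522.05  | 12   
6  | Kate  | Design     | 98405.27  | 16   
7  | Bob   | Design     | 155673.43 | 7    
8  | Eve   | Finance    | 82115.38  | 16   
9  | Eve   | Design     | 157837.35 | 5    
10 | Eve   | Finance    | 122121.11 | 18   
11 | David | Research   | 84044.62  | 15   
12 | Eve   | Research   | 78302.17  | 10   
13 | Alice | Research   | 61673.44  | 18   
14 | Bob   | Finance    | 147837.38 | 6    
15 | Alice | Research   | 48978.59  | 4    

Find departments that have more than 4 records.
SELECT department, COUNT(*) as cnt
FROM employees
GROUP BY department
HAVING COUNT(*) > 4

Result:
  Finance: 5
  Research: 5

Note: HAVING filters groups after aggregation, WHERE filters rows before.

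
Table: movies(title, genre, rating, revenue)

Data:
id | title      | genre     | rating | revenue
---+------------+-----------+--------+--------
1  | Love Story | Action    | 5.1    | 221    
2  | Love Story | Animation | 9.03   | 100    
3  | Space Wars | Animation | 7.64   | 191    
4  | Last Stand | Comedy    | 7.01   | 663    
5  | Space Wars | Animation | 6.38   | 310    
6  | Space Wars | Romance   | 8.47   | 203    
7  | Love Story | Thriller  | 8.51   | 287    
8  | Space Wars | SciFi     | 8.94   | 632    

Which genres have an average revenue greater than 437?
SELECT genre, AVG(revenue)
FROM movies
GROUP BY genre
HAVING AVG(revenue) > 437

Result:
  Comedy: avg=663.00
  SciFi: avg=632.00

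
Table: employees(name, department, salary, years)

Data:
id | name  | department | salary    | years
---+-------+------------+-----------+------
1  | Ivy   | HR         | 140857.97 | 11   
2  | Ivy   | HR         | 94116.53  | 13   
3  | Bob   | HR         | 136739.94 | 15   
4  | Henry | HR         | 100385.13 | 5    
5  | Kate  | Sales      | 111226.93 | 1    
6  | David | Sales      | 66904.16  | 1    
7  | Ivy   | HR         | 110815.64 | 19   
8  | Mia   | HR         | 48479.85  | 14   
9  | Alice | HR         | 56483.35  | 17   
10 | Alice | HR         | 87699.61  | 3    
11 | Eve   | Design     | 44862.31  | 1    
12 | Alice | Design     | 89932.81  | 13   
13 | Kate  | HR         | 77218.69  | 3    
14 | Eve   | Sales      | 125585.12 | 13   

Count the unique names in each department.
SELECT department, COUNT(DISTINCT name)
FROM employees
GROUP BY department

Result:
  Design: 2 distinct
  HR: 6 distinct
  Sales: 3 distinct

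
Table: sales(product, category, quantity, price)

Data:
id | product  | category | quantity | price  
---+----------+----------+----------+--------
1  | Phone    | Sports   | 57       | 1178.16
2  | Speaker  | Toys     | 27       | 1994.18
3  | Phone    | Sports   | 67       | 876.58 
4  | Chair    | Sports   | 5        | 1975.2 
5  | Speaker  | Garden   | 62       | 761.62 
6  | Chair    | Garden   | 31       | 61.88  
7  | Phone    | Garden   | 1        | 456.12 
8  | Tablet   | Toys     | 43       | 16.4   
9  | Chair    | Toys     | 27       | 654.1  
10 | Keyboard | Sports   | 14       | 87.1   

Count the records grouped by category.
SELECT category, COUNT(*) as count
FROM sales
GROUP BY category

Result:
  Garden: 3
  Sports: 4
  Toys: 3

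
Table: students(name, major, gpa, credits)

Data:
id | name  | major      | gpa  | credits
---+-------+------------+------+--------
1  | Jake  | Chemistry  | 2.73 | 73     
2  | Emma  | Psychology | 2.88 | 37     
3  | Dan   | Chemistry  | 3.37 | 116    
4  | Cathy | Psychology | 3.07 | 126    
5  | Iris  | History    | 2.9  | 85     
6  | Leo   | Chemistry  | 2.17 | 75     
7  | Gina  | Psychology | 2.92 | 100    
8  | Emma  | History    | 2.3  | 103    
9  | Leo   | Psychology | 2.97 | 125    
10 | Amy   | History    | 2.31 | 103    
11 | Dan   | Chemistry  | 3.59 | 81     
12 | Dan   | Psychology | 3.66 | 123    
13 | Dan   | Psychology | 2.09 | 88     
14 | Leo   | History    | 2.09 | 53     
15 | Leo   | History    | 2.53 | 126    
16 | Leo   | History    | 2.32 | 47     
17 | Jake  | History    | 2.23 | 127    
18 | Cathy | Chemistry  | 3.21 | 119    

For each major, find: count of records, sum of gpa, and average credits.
SELECT major,
       COUNT(*) as cnt,
       SUM(gpa) as total_gpa,
       AVG(credits) as avg_credits
FROM students
GROUP BY major

Result:
  Chemistry: 5 records, 15.07 total gpa, 92.80 avg credits
  History: 7 records, 16.68 total gpa, 92.00 avg credits
  Psychology: 6 records, 17.59 total gpa, 99.83 avg credits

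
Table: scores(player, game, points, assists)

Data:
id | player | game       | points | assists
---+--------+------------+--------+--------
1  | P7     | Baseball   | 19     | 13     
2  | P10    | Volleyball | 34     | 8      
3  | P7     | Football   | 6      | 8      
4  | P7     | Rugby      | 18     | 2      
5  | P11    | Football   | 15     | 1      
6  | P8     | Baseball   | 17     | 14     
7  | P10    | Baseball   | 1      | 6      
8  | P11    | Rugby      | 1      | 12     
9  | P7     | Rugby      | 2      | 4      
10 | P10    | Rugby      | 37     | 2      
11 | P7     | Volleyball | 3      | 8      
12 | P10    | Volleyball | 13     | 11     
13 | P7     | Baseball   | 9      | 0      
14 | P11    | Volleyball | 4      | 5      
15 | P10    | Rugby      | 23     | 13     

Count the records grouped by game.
SELECT game, COUNT(*) as count
FROM scores
GROUP BY game

Result:
  Baseball: 4
  Football: 2
  Rugby: 5
  Volleyball: 4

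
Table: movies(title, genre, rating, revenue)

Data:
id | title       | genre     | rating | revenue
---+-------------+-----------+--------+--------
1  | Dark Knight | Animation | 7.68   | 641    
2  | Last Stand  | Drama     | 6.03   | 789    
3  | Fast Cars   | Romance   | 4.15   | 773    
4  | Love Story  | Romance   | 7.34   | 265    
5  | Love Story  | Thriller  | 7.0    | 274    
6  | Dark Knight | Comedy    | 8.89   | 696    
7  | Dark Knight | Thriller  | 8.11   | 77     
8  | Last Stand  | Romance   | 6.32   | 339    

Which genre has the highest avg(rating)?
SELECT genre, AVG(rating) as val
FROM movies
GROUP BY genre
ORDER BY val DESC
LIMIT 1

Result: Comedy with avg(rating) = 8.89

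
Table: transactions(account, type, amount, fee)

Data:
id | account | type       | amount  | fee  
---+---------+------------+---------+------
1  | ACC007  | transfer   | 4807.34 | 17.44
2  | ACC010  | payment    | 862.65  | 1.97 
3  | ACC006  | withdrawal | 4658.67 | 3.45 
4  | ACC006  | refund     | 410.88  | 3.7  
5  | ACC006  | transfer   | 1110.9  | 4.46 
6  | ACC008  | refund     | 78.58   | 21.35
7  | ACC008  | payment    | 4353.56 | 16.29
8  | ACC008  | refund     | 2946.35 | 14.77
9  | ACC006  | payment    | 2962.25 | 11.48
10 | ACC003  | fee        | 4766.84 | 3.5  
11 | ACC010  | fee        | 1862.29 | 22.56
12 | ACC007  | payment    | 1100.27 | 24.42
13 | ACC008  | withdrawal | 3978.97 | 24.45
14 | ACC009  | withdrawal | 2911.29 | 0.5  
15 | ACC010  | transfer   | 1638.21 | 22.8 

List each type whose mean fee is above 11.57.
SELECT type, AVG(fee)
FROM transactions
GROUP BY type
HAVING AVG(fee) > 11.57

Result:
  fee: avg=13.03
  payment: avg=13.54
  refund: avg=13.27
  transfer: avg=14.90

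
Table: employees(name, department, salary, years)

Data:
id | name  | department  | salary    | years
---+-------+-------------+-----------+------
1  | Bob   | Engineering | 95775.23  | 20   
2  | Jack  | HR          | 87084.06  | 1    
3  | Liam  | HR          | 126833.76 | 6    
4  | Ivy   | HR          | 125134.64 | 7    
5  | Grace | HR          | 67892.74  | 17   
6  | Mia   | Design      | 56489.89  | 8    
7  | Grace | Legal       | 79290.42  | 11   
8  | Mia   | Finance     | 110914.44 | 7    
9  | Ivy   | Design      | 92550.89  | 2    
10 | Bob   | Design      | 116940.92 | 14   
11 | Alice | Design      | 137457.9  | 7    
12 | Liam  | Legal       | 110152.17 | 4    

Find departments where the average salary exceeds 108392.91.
SELECT department, AVG(salary)
FROM employees
GROUP BY department
HAVING AVG(salary) > 108392.91

Result:
  Finance: avg=110914.44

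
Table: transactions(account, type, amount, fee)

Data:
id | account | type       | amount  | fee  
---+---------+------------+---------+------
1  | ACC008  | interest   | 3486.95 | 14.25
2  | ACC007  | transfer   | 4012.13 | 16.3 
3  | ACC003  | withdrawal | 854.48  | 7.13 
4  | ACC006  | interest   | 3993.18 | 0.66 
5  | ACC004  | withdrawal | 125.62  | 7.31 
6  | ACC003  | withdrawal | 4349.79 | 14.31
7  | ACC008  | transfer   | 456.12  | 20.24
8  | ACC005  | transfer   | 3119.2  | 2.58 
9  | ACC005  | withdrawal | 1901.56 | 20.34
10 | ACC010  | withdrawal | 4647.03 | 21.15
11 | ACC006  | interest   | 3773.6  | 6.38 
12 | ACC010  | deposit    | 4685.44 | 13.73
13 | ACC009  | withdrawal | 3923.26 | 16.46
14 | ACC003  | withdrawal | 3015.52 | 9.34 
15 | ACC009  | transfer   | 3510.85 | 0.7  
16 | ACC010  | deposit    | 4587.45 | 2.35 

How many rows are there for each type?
SELECT type, COUNT(*) as count
FROM transactions
GROUP BY type

Result:
  deposit: 2
  interest: 3
  transfer: 4
  withdrawal: 7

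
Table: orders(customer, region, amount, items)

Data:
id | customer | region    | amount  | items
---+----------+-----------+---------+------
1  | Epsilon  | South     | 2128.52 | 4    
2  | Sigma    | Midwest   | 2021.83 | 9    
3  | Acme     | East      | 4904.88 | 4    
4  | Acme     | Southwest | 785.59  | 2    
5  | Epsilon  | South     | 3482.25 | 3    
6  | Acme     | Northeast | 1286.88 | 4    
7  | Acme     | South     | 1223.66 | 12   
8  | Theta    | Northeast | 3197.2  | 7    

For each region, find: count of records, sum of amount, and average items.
SELECT region,
       COUNT(*) as cnt,
       SUM(amount) as total_amount,
       AVG(items) as avg_items
FROM orders
GROUP BY region

Result:
  East: 1 records, 4904.88 total amount, 4.00 avg items
  Midwest: 1 records, 2021.83 total amount, 9.00 avg items
  Northeast: 2 records, 4484.08 total amount, 5.50 avg items
  South: 3 records, 6834.43 total amount, 6.33 avg items
  Southwest: 1 records, 785.59 total amount, 2.00 avg items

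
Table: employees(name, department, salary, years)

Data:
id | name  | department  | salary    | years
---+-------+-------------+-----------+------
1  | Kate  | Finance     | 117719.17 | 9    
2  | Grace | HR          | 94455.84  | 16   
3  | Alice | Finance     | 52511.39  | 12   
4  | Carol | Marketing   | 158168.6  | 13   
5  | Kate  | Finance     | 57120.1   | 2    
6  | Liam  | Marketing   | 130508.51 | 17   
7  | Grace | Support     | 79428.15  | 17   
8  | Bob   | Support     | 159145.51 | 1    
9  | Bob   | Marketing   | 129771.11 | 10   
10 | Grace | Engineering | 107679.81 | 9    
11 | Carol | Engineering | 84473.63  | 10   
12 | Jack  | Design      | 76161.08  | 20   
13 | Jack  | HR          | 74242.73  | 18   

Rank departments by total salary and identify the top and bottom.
SELECT department, SUM(salary)
FROM employees
GROUP BY department
ORDER BY SUM(salary)

All groups:
  Design: 76161.08
  HR: 168698.57
  Engineering: 192153.44
  Finance: 227350.66
  Support: 238573.66
  Marketing: 418448.22

Highest: Marketing (418448.22)
Lowest: Design (76161.08)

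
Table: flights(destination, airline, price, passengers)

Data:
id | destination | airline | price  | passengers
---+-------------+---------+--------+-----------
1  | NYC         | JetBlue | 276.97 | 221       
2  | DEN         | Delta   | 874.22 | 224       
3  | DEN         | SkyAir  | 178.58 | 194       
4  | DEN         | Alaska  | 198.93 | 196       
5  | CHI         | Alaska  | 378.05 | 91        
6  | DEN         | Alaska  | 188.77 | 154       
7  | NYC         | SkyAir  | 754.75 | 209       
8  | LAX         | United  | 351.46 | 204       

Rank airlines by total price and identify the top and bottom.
SELECT airline, SUM(price)
FROM flights
GROUP BY airline
ORDER BY SUM(price)

All groups:
  JetBlue: 276.97
  United: 351.46
  Alaska: 765.75
  Delta: 874.22
  SkyAir: 933.33

Highest: SkyAir (933.33)
Lowest: JetBlue (276.97)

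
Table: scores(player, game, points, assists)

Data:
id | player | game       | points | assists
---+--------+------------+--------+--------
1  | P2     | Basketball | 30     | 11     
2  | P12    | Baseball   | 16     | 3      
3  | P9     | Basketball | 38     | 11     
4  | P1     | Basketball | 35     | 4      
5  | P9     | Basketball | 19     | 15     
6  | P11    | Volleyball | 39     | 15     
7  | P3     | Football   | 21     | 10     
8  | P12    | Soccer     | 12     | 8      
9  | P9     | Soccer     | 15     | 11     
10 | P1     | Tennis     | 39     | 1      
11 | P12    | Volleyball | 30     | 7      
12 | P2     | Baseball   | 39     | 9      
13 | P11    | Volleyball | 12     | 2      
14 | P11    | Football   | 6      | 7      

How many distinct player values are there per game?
SELECT game, COUNT(DISTINCT player)
FROM scores
GROUP BY game

Result:
  Baseball: 2 distinct
  Basketball: 3 distinct
  Football: 2 distinct
  Soccer: 2 distinct
  Tennis: 1 distinct
  Volleyball: 2 distinct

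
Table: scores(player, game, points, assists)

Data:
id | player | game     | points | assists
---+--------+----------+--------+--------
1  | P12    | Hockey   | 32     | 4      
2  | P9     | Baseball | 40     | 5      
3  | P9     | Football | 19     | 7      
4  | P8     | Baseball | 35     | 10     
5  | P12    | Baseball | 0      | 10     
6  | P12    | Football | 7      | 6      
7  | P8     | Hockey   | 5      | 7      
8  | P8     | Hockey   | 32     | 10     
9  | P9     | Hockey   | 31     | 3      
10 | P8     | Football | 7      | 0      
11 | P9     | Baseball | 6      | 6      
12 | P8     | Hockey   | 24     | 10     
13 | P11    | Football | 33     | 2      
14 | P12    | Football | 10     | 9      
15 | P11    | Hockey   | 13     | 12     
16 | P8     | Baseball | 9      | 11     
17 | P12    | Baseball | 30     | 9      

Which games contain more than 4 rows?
SELECT game, COUNT(*) as cnt
FROM scores
GROUP BY game
HAVING COUNT(*) > 4

Result:
  Baseball: 6
  Football: 5
  Hockey: 6

Note: HAVING filters groups after aggregation, WHERE filters rows before.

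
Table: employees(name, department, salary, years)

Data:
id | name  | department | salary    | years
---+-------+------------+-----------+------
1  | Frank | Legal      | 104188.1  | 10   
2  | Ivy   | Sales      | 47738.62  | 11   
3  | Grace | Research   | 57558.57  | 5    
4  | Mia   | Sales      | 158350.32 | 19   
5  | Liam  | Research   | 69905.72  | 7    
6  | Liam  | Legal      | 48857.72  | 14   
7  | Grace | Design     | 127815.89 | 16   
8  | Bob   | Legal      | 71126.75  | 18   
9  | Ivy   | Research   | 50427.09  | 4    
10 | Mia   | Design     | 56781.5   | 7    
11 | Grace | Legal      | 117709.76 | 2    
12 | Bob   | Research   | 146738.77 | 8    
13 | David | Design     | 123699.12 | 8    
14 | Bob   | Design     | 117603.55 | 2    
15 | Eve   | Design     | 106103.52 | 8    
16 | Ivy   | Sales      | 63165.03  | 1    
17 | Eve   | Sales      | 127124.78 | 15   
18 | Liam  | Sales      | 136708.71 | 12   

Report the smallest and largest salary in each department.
SELECT department, MIN(salary), MAX(salary)
FROM employees
GROUP BY department

Result:
  Design: min=56781.50, max=127815.89
  Legal: min=48857.72, max=117709.76
  Research: min=50427.09, max=146738.77
  Sales: min=47738.62, max=158350.32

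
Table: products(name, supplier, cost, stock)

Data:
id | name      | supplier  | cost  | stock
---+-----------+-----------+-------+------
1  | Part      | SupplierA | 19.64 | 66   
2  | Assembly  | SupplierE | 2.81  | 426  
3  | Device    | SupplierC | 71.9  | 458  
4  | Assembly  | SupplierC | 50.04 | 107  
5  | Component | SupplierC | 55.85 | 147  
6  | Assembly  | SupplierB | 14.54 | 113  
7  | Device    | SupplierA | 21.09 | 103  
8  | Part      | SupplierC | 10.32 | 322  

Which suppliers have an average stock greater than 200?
SELECT supplier, AVG(stock)
FROM products
GROUP BY supplier
HAVING AVG(stock) > 200

Result:
  SupplierC: avg=258.50
  SupplierE: avg=426.00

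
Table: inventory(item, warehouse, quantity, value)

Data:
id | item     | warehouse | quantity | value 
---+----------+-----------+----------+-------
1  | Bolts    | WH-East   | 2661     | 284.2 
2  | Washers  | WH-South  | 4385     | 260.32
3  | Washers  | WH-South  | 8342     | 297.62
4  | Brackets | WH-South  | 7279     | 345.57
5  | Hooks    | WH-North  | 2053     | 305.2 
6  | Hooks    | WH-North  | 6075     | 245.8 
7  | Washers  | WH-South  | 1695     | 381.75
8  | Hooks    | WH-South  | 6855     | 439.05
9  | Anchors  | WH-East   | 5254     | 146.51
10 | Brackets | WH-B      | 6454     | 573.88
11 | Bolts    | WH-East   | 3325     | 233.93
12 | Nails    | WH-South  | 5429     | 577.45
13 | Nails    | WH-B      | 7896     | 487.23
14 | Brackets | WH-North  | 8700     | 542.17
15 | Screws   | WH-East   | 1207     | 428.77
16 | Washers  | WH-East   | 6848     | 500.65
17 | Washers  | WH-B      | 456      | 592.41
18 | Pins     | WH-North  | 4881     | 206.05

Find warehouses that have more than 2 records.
SELECT warehouse, COUNT(*) as cnt
FROM inventory
GROUP BY warehouse
HAVING COUNT(*) > 2

Result:
  WH-B: 3
  WH-East: 5
  WH-North: 4
  WH-South: 6

Note: HAVING filters groups after aggregation, WHERE filters rows before.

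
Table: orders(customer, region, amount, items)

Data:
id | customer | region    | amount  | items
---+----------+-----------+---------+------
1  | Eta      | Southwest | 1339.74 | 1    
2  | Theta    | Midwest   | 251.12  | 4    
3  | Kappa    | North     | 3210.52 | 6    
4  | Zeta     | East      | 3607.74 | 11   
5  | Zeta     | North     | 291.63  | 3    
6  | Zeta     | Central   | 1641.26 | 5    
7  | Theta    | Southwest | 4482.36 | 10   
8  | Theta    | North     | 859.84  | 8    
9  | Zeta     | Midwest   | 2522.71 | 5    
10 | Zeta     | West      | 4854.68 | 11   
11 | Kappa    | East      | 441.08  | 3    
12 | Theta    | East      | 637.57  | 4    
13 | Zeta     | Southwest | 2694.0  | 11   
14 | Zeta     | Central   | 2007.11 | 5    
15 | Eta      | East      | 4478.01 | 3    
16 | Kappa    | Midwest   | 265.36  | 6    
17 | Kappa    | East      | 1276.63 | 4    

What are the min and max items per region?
SELECT region, MIN(items), MAX(items)
FROM orders
GROUP BY region

Result:
  Central: min=5, max=5
  East: min=3, max=11
  Midwest: min=4, max=6
  North: min=3, max=8
  Southwest: min=1, max=11
  West: min=11, max=11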